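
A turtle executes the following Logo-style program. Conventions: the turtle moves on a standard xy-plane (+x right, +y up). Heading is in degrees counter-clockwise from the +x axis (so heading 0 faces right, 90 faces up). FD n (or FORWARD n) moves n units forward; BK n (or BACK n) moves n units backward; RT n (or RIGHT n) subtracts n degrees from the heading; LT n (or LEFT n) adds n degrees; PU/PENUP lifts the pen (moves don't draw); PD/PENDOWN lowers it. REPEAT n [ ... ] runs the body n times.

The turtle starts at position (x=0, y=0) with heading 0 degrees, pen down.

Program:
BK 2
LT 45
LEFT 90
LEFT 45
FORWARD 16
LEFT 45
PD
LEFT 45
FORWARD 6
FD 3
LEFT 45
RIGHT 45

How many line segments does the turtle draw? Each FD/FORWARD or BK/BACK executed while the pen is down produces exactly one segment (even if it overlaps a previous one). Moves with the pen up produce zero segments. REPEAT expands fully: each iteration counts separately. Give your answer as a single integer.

Executing turtle program step by step:
Start: pos=(0,0), heading=0, pen down
BK 2: (0,0) -> (-2,0) [heading=0, draw]
LT 45: heading 0 -> 45
LT 90: heading 45 -> 135
LT 45: heading 135 -> 180
FD 16: (-2,0) -> (-18,0) [heading=180, draw]
LT 45: heading 180 -> 225
PD: pen down
LT 45: heading 225 -> 270
FD 6: (-18,0) -> (-18,-6) [heading=270, draw]
FD 3: (-18,-6) -> (-18,-9) [heading=270, draw]
LT 45: heading 270 -> 315
RT 45: heading 315 -> 270
Final: pos=(-18,-9), heading=270, 4 segment(s) drawn
Segments drawn: 4

Answer: 4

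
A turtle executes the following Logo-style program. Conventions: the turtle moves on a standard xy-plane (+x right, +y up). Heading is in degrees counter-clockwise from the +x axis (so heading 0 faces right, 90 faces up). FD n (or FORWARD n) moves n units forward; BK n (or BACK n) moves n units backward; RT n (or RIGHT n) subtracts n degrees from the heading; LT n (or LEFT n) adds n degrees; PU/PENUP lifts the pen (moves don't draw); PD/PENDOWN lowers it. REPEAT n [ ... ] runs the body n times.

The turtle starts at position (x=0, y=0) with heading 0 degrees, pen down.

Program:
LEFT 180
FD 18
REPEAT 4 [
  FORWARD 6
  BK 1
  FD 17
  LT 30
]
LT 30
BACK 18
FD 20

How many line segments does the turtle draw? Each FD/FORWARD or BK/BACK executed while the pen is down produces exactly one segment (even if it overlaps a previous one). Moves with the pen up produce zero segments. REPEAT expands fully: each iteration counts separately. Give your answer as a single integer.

Answer: 15

Derivation:
Executing turtle program step by step:
Start: pos=(0,0), heading=0, pen down
LT 180: heading 0 -> 180
FD 18: (0,0) -> (-18,0) [heading=180, draw]
REPEAT 4 [
  -- iteration 1/4 --
  FD 6: (-18,0) -> (-24,0) [heading=180, draw]
  BK 1: (-24,0) -> (-23,0) [heading=180, draw]
  FD 17: (-23,0) -> (-40,0) [heading=180, draw]
  LT 30: heading 180 -> 210
  -- iteration 2/4 --
  FD 6: (-40,0) -> (-45.196,-3) [heading=210, draw]
  BK 1: (-45.196,-3) -> (-44.33,-2.5) [heading=210, draw]
  FD 17: (-44.33,-2.5) -> (-59.053,-11) [heading=210, draw]
  LT 30: heading 210 -> 240
  -- iteration 3/4 --
  FD 6: (-59.053,-11) -> (-62.053,-16.196) [heading=240, draw]
  BK 1: (-62.053,-16.196) -> (-61.553,-15.33) [heading=240, draw]
  FD 17: (-61.553,-15.33) -> (-70.053,-30.053) [heading=240, draw]
  LT 30: heading 240 -> 270
  -- iteration 4/4 --
  FD 6: (-70.053,-30.053) -> (-70.053,-36.053) [heading=270, draw]
  BK 1: (-70.053,-36.053) -> (-70.053,-35.053) [heading=270, draw]
  FD 17: (-70.053,-35.053) -> (-70.053,-52.053) [heading=270, draw]
  LT 30: heading 270 -> 300
]
LT 30: heading 300 -> 330
BK 18: (-70.053,-52.053) -> (-85.641,-43.053) [heading=330, draw]
FD 20: (-85.641,-43.053) -> (-68.321,-53.053) [heading=330, draw]
Final: pos=(-68.321,-53.053), heading=330, 15 segment(s) drawn
Segments drawn: 15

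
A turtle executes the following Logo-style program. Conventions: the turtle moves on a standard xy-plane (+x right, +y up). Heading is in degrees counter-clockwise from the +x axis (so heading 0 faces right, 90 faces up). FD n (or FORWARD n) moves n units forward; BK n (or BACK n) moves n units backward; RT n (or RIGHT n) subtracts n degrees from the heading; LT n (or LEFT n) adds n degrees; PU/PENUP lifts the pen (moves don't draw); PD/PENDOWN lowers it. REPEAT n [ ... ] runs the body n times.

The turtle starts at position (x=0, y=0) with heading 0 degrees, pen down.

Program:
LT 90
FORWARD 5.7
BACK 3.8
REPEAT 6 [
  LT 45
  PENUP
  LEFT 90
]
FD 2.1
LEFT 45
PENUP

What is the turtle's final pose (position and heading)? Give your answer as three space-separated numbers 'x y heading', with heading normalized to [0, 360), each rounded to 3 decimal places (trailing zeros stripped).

Executing turtle program step by step:
Start: pos=(0,0), heading=0, pen down
LT 90: heading 0 -> 90
FD 5.7: (0,0) -> (0,5.7) [heading=90, draw]
BK 3.8: (0,5.7) -> (0,1.9) [heading=90, draw]
REPEAT 6 [
  -- iteration 1/6 --
  LT 45: heading 90 -> 135
  PU: pen up
  LT 90: heading 135 -> 225
  -- iteration 2/6 --
  LT 45: heading 225 -> 270
  PU: pen up
  LT 90: heading 270 -> 0
  -- iteration 3/6 --
  LT 45: heading 0 -> 45
  PU: pen up
  LT 90: heading 45 -> 135
  -- iteration 4/6 --
  LT 45: heading 135 -> 180
  PU: pen up
  LT 90: heading 180 -> 270
  -- iteration 5/6 --
  LT 45: heading 270 -> 315
  PU: pen up
  LT 90: heading 315 -> 45
  -- iteration 6/6 --
  LT 45: heading 45 -> 90
  PU: pen up
  LT 90: heading 90 -> 180
]
FD 2.1: (0,1.9) -> (-2.1,1.9) [heading=180, move]
LT 45: heading 180 -> 225
PU: pen up
Final: pos=(-2.1,1.9), heading=225, 2 segment(s) drawn

Answer: -2.1 1.9 225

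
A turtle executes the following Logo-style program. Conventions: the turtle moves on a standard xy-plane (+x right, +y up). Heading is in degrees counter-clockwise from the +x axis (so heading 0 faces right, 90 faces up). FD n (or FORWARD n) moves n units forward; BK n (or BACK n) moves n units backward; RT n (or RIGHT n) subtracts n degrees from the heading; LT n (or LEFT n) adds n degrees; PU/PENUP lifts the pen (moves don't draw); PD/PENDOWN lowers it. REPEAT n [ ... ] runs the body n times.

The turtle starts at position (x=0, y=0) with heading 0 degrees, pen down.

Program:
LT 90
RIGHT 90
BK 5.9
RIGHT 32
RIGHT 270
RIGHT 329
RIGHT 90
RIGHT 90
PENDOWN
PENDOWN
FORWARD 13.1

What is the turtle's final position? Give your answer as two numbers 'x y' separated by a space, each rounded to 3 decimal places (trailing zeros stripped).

Answer: -6.129 -13.098

Derivation:
Executing turtle program step by step:
Start: pos=(0,0), heading=0, pen down
LT 90: heading 0 -> 90
RT 90: heading 90 -> 0
BK 5.9: (0,0) -> (-5.9,0) [heading=0, draw]
RT 32: heading 0 -> 328
RT 270: heading 328 -> 58
RT 329: heading 58 -> 89
RT 90: heading 89 -> 359
RT 90: heading 359 -> 269
PD: pen down
PD: pen down
FD 13.1: (-5.9,0) -> (-6.129,-13.098) [heading=269, draw]
Final: pos=(-6.129,-13.098), heading=269, 2 segment(s) drawn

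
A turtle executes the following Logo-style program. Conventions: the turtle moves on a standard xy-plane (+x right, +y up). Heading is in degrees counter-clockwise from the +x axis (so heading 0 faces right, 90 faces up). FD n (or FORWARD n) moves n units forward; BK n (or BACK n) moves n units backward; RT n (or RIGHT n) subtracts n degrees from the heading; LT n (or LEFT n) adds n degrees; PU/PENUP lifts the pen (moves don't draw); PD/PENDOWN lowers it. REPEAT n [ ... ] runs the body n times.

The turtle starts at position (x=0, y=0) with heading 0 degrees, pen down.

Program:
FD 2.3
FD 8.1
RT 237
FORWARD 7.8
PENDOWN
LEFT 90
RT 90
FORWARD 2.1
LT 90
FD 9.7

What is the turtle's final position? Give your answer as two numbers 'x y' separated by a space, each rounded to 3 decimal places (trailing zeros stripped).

Answer: -3.127 3.02

Derivation:
Executing turtle program step by step:
Start: pos=(0,0), heading=0, pen down
FD 2.3: (0,0) -> (2.3,0) [heading=0, draw]
FD 8.1: (2.3,0) -> (10.4,0) [heading=0, draw]
RT 237: heading 0 -> 123
FD 7.8: (10.4,0) -> (6.152,6.542) [heading=123, draw]
PD: pen down
LT 90: heading 123 -> 213
RT 90: heading 213 -> 123
FD 2.1: (6.152,6.542) -> (5.008,8.303) [heading=123, draw]
LT 90: heading 123 -> 213
FD 9.7: (5.008,8.303) -> (-3.127,3.02) [heading=213, draw]
Final: pos=(-3.127,3.02), heading=213, 5 segment(s) drawn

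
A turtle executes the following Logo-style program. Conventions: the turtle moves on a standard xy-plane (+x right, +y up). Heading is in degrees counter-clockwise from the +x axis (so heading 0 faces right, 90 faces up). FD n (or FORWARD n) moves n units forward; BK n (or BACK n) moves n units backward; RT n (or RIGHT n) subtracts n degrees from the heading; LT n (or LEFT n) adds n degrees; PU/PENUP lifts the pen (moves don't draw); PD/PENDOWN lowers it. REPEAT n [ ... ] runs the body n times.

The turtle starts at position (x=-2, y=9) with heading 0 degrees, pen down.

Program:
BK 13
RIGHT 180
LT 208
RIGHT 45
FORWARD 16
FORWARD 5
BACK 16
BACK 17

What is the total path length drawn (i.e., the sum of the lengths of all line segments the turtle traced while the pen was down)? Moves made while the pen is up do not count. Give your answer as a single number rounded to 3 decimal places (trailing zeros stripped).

Executing turtle program step by step:
Start: pos=(-2,9), heading=0, pen down
BK 13: (-2,9) -> (-15,9) [heading=0, draw]
RT 180: heading 0 -> 180
LT 208: heading 180 -> 28
RT 45: heading 28 -> 343
FD 16: (-15,9) -> (0.301,4.322) [heading=343, draw]
FD 5: (0.301,4.322) -> (5.082,2.86) [heading=343, draw]
BK 16: (5.082,2.86) -> (-10.218,7.538) [heading=343, draw]
BK 17: (-10.218,7.538) -> (-26.476,12.508) [heading=343, draw]
Final: pos=(-26.476,12.508), heading=343, 5 segment(s) drawn

Segment lengths:
  seg 1: (-2,9) -> (-15,9), length = 13
  seg 2: (-15,9) -> (0.301,4.322), length = 16
  seg 3: (0.301,4.322) -> (5.082,2.86), length = 5
  seg 4: (5.082,2.86) -> (-10.218,7.538), length = 16
  seg 5: (-10.218,7.538) -> (-26.476,12.508), length = 17
Total = 67

Answer: 67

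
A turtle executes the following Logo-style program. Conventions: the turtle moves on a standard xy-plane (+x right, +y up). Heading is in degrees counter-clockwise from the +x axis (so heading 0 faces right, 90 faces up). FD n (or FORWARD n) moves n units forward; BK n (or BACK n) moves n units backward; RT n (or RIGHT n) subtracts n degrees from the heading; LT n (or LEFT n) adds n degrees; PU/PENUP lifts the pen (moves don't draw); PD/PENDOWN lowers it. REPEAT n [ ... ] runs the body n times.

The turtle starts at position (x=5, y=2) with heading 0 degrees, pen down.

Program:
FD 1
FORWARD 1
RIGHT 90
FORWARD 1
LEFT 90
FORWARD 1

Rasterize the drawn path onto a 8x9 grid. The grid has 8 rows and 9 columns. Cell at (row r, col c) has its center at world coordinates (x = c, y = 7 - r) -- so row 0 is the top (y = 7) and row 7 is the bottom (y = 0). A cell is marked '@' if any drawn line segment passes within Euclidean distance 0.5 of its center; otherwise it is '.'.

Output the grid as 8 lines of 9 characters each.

Segment 0: (5,2) -> (6,2)
Segment 1: (6,2) -> (7,2)
Segment 2: (7,2) -> (7,1)
Segment 3: (7,1) -> (8,1)

Answer: .........
.........
.........
.........
.........
.....@@@.
.......@@
.........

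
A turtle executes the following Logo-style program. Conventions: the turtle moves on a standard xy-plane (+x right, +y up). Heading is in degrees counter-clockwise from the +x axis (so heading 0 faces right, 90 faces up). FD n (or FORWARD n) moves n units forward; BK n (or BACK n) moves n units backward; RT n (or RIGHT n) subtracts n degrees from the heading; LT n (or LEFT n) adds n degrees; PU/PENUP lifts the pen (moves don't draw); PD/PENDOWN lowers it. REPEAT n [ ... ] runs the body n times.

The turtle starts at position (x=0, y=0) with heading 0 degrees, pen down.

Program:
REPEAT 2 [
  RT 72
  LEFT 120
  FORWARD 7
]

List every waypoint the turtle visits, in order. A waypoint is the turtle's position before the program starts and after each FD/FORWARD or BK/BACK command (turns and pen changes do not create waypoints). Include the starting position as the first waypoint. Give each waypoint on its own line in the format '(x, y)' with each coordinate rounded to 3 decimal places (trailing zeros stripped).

Executing turtle program step by step:
Start: pos=(0,0), heading=0, pen down
REPEAT 2 [
  -- iteration 1/2 --
  RT 72: heading 0 -> 288
  LT 120: heading 288 -> 48
  FD 7: (0,0) -> (4.684,5.202) [heading=48, draw]
  -- iteration 2/2 --
  RT 72: heading 48 -> 336
  LT 120: heading 336 -> 96
  FD 7: (4.684,5.202) -> (3.952,12.164) [heading=96, draw]
]
Final: pos=(3.952,12.164), heading=96, 2 segment(s) drawn
Waypoints (3 total):
(0, 0)
(4.684, 5.202)
(3.952, 12.164)

Answer: (0, 0)
(4.684, 5.202)
(3.952, 12.164)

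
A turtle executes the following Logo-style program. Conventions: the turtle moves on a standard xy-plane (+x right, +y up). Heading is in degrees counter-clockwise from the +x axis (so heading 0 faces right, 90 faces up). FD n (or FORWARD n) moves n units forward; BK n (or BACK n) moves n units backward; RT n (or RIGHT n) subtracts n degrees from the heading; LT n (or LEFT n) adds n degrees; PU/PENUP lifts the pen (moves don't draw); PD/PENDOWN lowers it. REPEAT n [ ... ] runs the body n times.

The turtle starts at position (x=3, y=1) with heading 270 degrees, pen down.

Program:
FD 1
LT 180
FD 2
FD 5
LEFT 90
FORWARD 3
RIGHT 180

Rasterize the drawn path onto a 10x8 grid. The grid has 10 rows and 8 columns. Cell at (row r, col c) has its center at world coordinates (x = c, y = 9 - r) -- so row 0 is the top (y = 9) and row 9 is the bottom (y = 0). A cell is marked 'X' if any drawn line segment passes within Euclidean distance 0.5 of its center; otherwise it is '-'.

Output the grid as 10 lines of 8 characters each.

Answer: --------
--------
XXXX----
---X----
---X----
---X----
---X----
---X----
---X----
---X----

Derivation:
Segment 0: (3,1) -> (3,0)
Segment 1: (3,0) -> (3,2)
Segment 2: (3,2) -> (3,7)
Segment 3: (3,7) -> (0,7)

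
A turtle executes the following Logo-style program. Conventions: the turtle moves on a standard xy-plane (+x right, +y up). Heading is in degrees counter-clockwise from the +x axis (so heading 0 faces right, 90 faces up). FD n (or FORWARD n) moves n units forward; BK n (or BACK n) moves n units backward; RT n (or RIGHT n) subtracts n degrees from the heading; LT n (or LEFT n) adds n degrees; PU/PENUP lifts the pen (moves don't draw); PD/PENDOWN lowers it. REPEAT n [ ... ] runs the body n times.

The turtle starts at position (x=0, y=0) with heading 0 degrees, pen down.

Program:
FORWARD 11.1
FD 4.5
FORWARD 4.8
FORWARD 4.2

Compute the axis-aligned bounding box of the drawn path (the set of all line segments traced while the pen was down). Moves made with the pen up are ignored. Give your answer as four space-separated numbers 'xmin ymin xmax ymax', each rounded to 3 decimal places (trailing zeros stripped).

Answer: 0 0 24.6 0

Derivation:
Executing turtle program step by step:
Start: pos=(0,0), heading=0, pen down
FD 11.1: (0,0) -> (11.1,0) [heading=0, draw]
FD 4.5: (11.1,0) -> (15.6,0) [heading=0, draw]
FD 4.8: (15.6,0) -> (20.4,0) [heading=0, draw]
FD 4.2: (20.4,0) -> (24.6,0) [heading=0, draw]
Final: pos=(24.6,0), heading=0, 4 segment(s) drawn

Segment endpoints: x in {0, 11.1, 15.6, 20.4, 24.6}, y in {0}
xmin=0, ymin=0, xmax=24.6, ymax=0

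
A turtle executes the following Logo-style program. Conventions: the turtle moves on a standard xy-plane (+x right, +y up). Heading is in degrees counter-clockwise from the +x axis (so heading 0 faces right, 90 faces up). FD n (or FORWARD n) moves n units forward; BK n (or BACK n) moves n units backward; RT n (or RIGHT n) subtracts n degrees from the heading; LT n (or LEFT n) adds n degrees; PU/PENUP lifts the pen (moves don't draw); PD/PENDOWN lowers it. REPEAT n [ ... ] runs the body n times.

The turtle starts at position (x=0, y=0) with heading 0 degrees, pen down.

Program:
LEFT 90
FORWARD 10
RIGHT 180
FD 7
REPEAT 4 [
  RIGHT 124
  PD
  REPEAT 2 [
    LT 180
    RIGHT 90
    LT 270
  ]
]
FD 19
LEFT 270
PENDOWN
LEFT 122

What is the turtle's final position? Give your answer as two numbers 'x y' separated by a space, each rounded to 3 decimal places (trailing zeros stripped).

Executing turtle program step by step:
Start: pos=(0,0), heading=0, pen down
LT 90: heading 0 -> 90
FD 10: (0,0) -> (0,10) [heading=90, draw]
RT 180: heading 90 -> 270
FD 7: (0,10) -> (0,3) [heading=270, draw]
REPEAT 4 [
  -- iteration 1/4 --
  RT 124: heading 270 -> 146
  PD: pen down
  REPEAT 2 [
    -- iteration 1/2 --
    LT 180: heading 146 -> 326
    RT 90: heading 326 -> 236
    LT 270: heading 236 -> 146
    -- iteration 2/2 --
    LT 180: heading 146 -> 326
    RT 90: heading 326 -> 236
    LT 270: heading 236 -> 146
  ]
  -- iteration 2/4 --
  RT 124: heading 146 -> 22
  PD: pen down
  REPEAT 2 [
    -- iteration 1/2 --
    LT 180: heading 22 -> 202
    RT 90: heading 202 -> 112
    LT 270: heading 112 -> 22
    -- iteration 2/2 --
    LT 180: heading 22 -> 202
    RT 90: heading 202 -> 112
    LT 270: heading 112 -> 22
  ]
  -- iteration 3/4 --
  RT 124: heading 22 -> 258
  PD: pen down
  REPEAT 2 [
    -- iteration 1/2 --
    LT 180: heading 258 -> 78
    RT 90: heading 78 -> 348
    LT 270: heading 348 -> 258
    -- iteration 2/2 --
    LT 180: heading 258 -> 78
    RT 90: heading 78 -> 348
    LT 270: heading 348 -> 258
  ]
  -- iteration 4/4 --
  RT 124: heading 258 -> 134
  PD: pen down
  REPEAT 2 [
    -- iteration 1/2 --
    LT 180: heading 134 -> 314
    RT 90: heading 314 -> 224
    LT 270: heading 224 -> 134
    -- iteration 2/2 --
    LT 180: heading 134 -> 314
    RT 90: heading 314 -> 224
    LT 270: heading 224 -> 134
  ]
]
FD 19: (0,3) -> (-13.199,16.667) [heading=134, draw]
LT 270: heading 134 -> 44
PD: pen down
LT 122: heading 44 -> 166
Final: pos=(-13.199,16.667), heading=166, 3 segment(s) drawn

Answer: -13.199 16.667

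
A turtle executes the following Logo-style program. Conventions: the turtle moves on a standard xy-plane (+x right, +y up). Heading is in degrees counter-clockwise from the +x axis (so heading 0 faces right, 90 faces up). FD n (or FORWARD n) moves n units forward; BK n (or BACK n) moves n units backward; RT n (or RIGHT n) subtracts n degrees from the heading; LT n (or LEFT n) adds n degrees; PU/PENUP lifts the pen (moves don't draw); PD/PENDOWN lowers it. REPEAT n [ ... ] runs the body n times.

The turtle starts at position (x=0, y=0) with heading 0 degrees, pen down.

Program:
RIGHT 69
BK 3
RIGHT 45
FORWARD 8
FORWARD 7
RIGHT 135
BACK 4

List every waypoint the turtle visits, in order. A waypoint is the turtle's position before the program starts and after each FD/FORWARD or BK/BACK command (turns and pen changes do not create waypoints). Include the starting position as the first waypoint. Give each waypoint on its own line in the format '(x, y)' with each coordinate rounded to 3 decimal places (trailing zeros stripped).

Executing turtle program step by step:
Start: pos=(0,0), heading=0, pen down
RT 69: heading 0 -> 291
BK 3: (0,0) -> (-1.075,2.801) [heading=291, draw]
RT 45: heading 291 -> 246
FD 8: (-1.075,2.801) -> (-4.329,-4.508) [heading=246, draw]
FD 7: (-4.329,-4.508) -> (-7.176,-10.902) [heading=246, draw]
RT 135: heading 246 -> 111
BK 4: (-7.176,-10.902) -> (-5.743,-14.637) [heading=111, draw]
Final: pos=(-5.743,-14.637), heading=111, 4 segment(s) drawn
Waypoints (5 total):
(0, 0)
(-1.075, 2.801)
(-4.329, -4.508)
(-7.176, -10.902)
(-5.743, -14.637)

Answer: (0, 0)
(-1.075, 2.801)
(-4.329, -4.508)
(-7.176, -10.902)
(-5.743, -14.637)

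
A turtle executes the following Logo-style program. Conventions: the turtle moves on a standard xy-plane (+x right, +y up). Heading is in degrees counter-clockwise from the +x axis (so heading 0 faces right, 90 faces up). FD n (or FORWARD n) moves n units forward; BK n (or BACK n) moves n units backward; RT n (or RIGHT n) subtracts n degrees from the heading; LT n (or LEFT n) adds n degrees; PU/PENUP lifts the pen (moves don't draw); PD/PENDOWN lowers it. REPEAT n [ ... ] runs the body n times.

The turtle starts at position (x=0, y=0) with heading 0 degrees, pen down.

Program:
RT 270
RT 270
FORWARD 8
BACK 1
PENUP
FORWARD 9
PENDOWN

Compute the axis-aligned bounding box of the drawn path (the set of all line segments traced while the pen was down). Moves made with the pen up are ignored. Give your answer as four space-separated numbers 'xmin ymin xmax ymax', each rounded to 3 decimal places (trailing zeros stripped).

Answer: -8 0 0 0

Derivation:
Executing turtle program step by step:
Start: pos=(0,0), heading=0, pen down
RT 270: heading 0 -> 90
RT 270: heading 90 -> 180
FD 8: (0,0) -> (-8,0) [heading=180, draw]
BK 1: (-8,0) -> (-7,0) [heading=180, draw]
PU: pen up
FD 9: (-7,0) -> (-16,0) [heading=180, move]
PD: pen down
Final: pos=(-16,0), heading=180, 2 segment(s) drawn

Segment endpoints: x in {-8, -7, 0}, y in {0, 0, 0}
xmin=-8, ymin=0, xmax=0, ymax=0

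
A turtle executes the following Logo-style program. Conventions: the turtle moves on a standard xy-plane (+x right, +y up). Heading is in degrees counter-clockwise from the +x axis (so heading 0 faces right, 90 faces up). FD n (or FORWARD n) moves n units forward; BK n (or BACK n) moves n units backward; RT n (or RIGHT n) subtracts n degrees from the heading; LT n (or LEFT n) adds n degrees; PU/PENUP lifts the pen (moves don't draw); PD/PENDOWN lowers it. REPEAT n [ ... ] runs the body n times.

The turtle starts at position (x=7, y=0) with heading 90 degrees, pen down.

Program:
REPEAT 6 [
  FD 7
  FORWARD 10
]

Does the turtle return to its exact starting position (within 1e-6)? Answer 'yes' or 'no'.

Answer: no

Derivation:
Executing turtle program step by step:
Start: pos=(7,0), heading=90, pen down
REPEAT 6 [
  -- iteration 1/6 --
  FD 7: (7,0) -> (7,7) [heading=90, draw]
  FD 10: (7,7) -> (7,17) [heading=90, draw]
  -- iteration 2/6 --
  FD 7: (7,17) -> (7,24) [heading=90, draw]
  FD 10: (7,24) -> (7,34) [heading=90, draw]
  -- iteration 3/6 --
  FD 7: (7,34) -> (7,41) [heading=90, draw]
  FD 10: (7,41) -> (7,51) [heading=90, draw]
  -- iteration 4/6 --
  FD 7: (7,51) -> (7,58) [heading=90, draw]
  FD 10: (7,58) -> (7,68) [heading=90, draw]
  -- iteration 5/6 --
  FD 7: (7,68) -> (7,75) [heading=90, draw]
  FD 10: (7,75) -> (7,85) [heading=90, draw]
  -- iteration 6/6 --
  FD 7: (7,85) -> (7,92) [heading=90, draw]
  FD 10: (7,92) -> (7,102) [heading=90, draw]
]
Final: pos=(7,102), heading=90, 12 segment(s) drawn

Start position: (7, 0)
Final position: (7, 102)
Distance = 102; >= 1e-6 -> NOT closed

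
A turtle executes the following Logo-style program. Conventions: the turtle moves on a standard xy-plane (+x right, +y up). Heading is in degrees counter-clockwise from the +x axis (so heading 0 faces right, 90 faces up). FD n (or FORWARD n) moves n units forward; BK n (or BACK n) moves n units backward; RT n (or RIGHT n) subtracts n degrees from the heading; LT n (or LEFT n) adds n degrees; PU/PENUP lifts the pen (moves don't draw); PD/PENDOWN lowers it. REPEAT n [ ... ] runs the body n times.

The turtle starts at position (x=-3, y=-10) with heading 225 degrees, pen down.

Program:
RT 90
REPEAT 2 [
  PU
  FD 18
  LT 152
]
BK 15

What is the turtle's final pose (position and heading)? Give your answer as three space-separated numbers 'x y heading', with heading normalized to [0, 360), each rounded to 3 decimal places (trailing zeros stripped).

Executing turtle program step by step:
Start: pos=(-3,-10), heading=225, pen down
RT 90: heading 225 -> 135
REPEAT 2 [
  -- iteration 1/2 --
  PU: pen up
  FD 18: (-3,-10) -> (-15.728,2.728) [heading=135, move]
  LT 152: heading 135 -> 287
  -- iteration 2/2 --
  PU: pen up
  FD 18: (-15.728,2.728) -> (-10.465,-14.486) [heading=287, move]
  LT 152: heading 287 -> 79
]
BK 15: (-10.465,-14.486) -> (-13.327,-29.21) [heading=79, move]
Final: pos=(-13.327,-29.21), heading=79, 0 segment(s) drawn

Answer: -13.327 -29.21 79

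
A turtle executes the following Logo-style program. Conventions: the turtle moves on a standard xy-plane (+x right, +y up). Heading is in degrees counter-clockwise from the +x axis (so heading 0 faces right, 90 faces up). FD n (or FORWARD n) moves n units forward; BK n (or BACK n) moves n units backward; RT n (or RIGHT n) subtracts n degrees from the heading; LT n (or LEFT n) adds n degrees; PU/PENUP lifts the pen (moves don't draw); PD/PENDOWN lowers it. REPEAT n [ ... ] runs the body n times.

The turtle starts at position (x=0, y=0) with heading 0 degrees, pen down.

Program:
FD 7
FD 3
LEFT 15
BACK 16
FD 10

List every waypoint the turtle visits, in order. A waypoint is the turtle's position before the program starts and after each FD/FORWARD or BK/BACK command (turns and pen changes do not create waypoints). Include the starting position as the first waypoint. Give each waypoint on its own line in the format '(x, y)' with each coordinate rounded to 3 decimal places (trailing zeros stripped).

Answer: (0, 0)
(7, 0)
(10, 0)
(-5.455, -4.141)
(4.204, -1.553)

Derivation:
Executing turtle program step by step:
Start: pos=(0,0), heading=0, pen down
FD 7: (0,0) -> (7,0) [heading=0, draw]
FD 3: (7,0) -> (10,0) [heading=0, draw]
LT 15: heading 0 -> 15
BK 16: (10,0) -> (-5.455,-4.141) [heading=15, draw]
FD 10: (-5.455,-4.141) -> (4.204,-1.553) [heading=15, draw]
Final: pos=(4.204,-1.553), heading=15, 4 segment(s) drawn
Waypoints (5 total):
(0, 0)
(7, 0)
(10, 0)
(-5.455, -4.141)
(4.204, -1.553)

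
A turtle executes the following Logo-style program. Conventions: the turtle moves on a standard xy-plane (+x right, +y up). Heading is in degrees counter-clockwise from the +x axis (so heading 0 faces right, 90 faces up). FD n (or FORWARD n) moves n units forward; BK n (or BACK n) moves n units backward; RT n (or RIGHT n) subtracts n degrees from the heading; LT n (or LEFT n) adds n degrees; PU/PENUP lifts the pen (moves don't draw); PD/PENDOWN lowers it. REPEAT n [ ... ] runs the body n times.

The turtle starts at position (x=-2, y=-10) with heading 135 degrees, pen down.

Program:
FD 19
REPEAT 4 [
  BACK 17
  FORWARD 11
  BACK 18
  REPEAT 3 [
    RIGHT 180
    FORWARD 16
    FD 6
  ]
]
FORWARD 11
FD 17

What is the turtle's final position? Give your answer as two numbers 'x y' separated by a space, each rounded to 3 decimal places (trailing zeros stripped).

Answer: -35.234 23.234

Derivation:
Executing turtle program step by step:
Start: pos=(-2,-10), heading=135, pen down
FD 19: (-2,-10) -> (-15.435,3.435) [heading=135, draw]
REPEAT 4 [
  -- iteration 1/4 --
  BK 17: (-15.435,3.435) -> (-3.414,-8.586) [heading=135, draw]
  FD 11: (-3.414,-8.586) -> (-11.192,-0.808) [heading=135, draw]
  BK 18: (-11.192,-0.808) -> (1.536,-13.536) [heading=135, draw]
  REPEAT 3 [
    -- iteration 1/3 --
    RT 180: heading 135 -> 315
    FD 16: (1.536,-13.536) -> (12.849,-24.849) [heading=315, draw]
    FD 6: (12.849,-24.849) -> (17.092,-29.092) [heading=315, draw]
    -- iteration 2/3 --
    RT 180: heading 315 -> 135
    FD 16: (17.092,-29.092) -> (5.778,-17.778) [heading=135, draw]
    FD 6: (5.778,-17.778) -> (1.536,-13.536) [heading=135, draw]
    -- iteration 3/3 --
    RT 180: heading 135 -> 315
    FD 16: (1.536,-13.536) -> (12.849,-24.849) [heading=315, draw]
    FD 6: (12.849,-24.849) -> (17.092,-29.092) [heading=315, draw]
  ]
  -- iteration 2/4 --
  BK 17: (17.092,-29.092) -> (5.071,-17.071) [heading=315, draw]
  FD 11: (5.071,-17.071) -> (12.849,-24.849) [heading=315, draw]
  BK 18: (12.849,-24.849) -> (0.121,-12.121) [heading=315, draw]
  REPEAT 3 [
    -- iteration 1/3 --
    RT 180: heading 315 -> 135
    FD 16: (0.121,-12.121) -> (-11.192,-0.808) [heading=135, draw]
    FD 6: (-11.192,-0.808) -> (-15.435,3.435) [heading=135, draw]
    -- iteration 2/3 --
    RT 180: heading 135 -> 315
    FD 16: (-15.435,3.435) -> (-4.121,-7.879) [heading=315, draw]
    FD 6: (-4.121,-7.879) -> (0.121,-12.121) [heading=315, draw]
    -- iteration 3/3 --
    RT 180: heading 315 -> 135
    FD 16: (0.121,-12.121) -> (-11.192,-0.808) [heading=135, draw]
    FD 6: (-11.192,-0.808) -> (-15.435,3.435) [heading=135, draw]
  ]
  -- iteration 3/4 --
  BK 17: (-15.435,3.435) -> (-3.414,-8.586) [heading=135, draw]
  FD 11: (-3.414,-8.586) -> (-11.192,-0.808) [heading=135, draw]
  BK 18: (-11.192,-0.808) -> (1.536,-13.536) [heading=135, draw]
  REPEAT 3 [
    -- iteration 1/3 --
    RT 180: heading 135 -> 315
    FD 16: (1.536,-13.536) -> (12.849,-24.849) [heading=315, draw]
    FD 6: (12.849,-24.849) -> (17.092,-29.092) [heading=315, draw]
    -- iteration 2/3 --
    RT 180: heading 315 -> 135
    FD 16: (17.092,-29.092) -> (5.778,-17.778) [heading=135, draw]
    FD 6: (5.778,-17.778) -> (1.536,-13.536) [heading=135, draw]
    -- iteration 3/3 --
    RT 180: heading 135 -> 315
    FD 16: (1.536,-13.536) -> (12.849,-24.849) [heading=315, draw]
    FD 6: (12.849,-24.849) -> (17.092,-29.092) [heading=315, draw]
  ]
  -- iteration 4/4 --
  BK 17: (17.092,-29.092) -> (5.071,-17.071) [heading=315, draw]
  FD 11: (5.071,-17.071) -> (12.849,-24.849) [heading=315, draw]
  BK 18: (12.849,-24.849) -> (0.121,-12.121) [heading=315, draw]
  REPEAT 3 [
    -- iteration 1/3 --
    RT 180: heading 315 -> 135
    FD 16: (0.121,-12.121) -> (-11.192,-0.808) [heading=135, draw]
    FD 6: (-11.192,-0.808) -> (-15.435,3.435) [heading=135, draw]
    -- iteration 2/3 --
    RT 180: heading 135 -> 315
    FD 16: (-15.435,3.435) -> (-4.121,-7.879) [heading=315, draw]
    FD 6: (-4.121,-7.879) -> (0.121,-12.121) [heading=315, draw]
    -- iteration 3/3 --
    RT 180: heading 315 -> 135
    FD 16: (0.121,-12.121) -> (-11.192,-0.808) [heading=135, draw]
    FD 6: (-11.192,-0.808) -> (-15.435,3.435) [heading=135, draw]
  ]
]
FD 11: (-15.435,3.435) -> (-23.213,11.213) [heading=135, draw]
FD 17: (-23.213,11.213) -> (-35.234,23.234) [heading=135, draw]
Final: pos=(-35.234,23.234), heading=135, 39 segment(s) drawn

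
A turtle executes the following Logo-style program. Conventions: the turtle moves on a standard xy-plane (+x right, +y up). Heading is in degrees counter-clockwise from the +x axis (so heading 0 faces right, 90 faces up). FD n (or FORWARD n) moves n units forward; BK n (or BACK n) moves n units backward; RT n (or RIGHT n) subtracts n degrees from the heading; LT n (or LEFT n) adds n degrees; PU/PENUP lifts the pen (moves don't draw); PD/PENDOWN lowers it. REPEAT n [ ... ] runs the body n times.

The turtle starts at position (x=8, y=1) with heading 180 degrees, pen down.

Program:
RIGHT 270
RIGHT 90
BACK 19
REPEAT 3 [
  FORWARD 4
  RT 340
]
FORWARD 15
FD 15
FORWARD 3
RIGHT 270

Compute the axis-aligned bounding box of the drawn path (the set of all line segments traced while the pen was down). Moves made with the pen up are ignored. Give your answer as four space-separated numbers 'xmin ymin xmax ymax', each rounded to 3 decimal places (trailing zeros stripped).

Answer: -0.323 -31.518 27 1

Derivation:
Executing turtle program step by step:
Start: pos=(8,1), heading=180, pen down
RT 270: heading 180 -> 270
RT 90: heading 270 -> 180
BK 19: (8,1) -> (27,1) [heading=180, draw]
REPEAT 3 [
  -- iteration 1/3 --
  FD 4: (27,1) -> (23,1) [heading=180, draw]
  RT 340: heading 180 -> 200
  -- iteration 2/3 --
  FD 4: (23,1) -> (19.241,-0.368) [heading=200, draw]
  RT 340: heading 200 -> 220
  -- iteration 3/3 --
  FD 4: (19.241,-0.368) -> (16.177,-2.939) [heading=220, draw]
  RT 340: heading 220 -> 240
]
FD 15: (16.177,-2.939) -> (8.677,-15.93) [heading=240, draw]
FD 15: (8.677,-15.93) -> (1.177,-28.92) [heading=240, draw]
FD 3: (1.177,-28.92) -> (-0.323,-31.518) [heading=240, draw]
RT 270: heading 240 -> 330
Final: pos=(-0.323,-31.518), heading=330, 7 segment(s) drawn

Segment endpoints: x in {-0.323, 1.177, 8, 8.677, 16.177, 19.241, 23, 27}, y in {-31.518, -28.92, -15.93, -2.939, -0.368, 1, 1, 1}
xmin=-0.323, ymin=-31.518, xmax=27, ymax=1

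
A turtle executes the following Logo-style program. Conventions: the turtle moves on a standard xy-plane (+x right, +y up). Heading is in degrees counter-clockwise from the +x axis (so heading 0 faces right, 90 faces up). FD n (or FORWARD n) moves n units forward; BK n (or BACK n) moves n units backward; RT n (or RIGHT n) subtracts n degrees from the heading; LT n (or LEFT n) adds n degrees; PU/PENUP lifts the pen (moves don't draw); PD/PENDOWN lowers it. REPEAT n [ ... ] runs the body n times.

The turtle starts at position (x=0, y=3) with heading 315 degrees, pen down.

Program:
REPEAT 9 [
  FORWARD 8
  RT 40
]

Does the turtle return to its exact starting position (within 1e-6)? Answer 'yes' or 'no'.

Answer: yes

Derivation:
Executing turtle program step by step:
Start: pos=(0,3), heading=315, pen down
REPEAT 9 [
  -- iteration 1/9 --
  FD 8: (0,3) -> (5.657,-2.657) [heading=315, draw]
  RT 40: heading 315 -> 275
  -- iteration 2/9 --
  FD 8: (5.657,-2.657) -> (6.354,-10.626) [heading=275, draw]
  RT 40: heading 275 -> 235
  -- iteration 3/9 --
  FD 8: (6.354,-10.626) -> (1.765,-17.18) [heading=235, draw]
  RT 40: heading 235 -> 195
  -- iteration 4/9 --
  FD 8: (1.765,-17.18) -> (-5.962,-19.25) [heading=195, draw]
  RT 40: heading 195 -> 155
  -- iteration 5/9 --
  FD 8: (-5.962,-19.25) -> (-13.212,-15.869) [heading=155, draw]
  RT 40: heading 155 -> 115
  -- iteration 6/9 --
  FD 8: (-13.212,-15.869) -> (-16.593,-8.619) [heading=115, draw]
  RT 40: heading 115 -> 75
  -- iteration 7/9 --
  FD 8: (-16.593,-8.619) -> (-14.523,-0.891) [heading=75, draw]
  RT 40: heading 75 -> 35
  -- iteration 8/9 --
  FD 8: (-14.523,-0.891) -> (-7.97,3.697) [heading=35, draw]
  RT 40: heading 35 -> 355
  -- iteration 9/9 --
  FD 8: (-7.97,3.697) -> (0,3) [heading=355, draw]
  RT 40: heading 355 -> 315
]
Final: pos=(0,3), heading=315, 9 segment(s) drawn

Start position: (0, 3)
Final position: (0, 3)
Distance = 0; < 1e-6 -> CLOSED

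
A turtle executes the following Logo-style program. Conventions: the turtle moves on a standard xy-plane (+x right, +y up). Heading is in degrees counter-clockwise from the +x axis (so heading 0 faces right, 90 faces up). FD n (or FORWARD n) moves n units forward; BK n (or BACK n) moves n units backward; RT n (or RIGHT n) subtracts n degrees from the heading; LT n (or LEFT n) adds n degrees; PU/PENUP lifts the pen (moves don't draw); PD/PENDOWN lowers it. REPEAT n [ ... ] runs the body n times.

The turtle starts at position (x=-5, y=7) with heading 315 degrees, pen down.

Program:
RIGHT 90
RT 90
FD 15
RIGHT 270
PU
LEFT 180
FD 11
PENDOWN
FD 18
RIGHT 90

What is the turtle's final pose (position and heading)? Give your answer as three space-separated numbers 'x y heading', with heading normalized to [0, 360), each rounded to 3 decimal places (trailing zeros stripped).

Answer: 4.899 38.113 315

Derivation:
Executing turtle program step by step:
Start: pos=(-5,7), heading=315, pen down
RT 90: heading 315 -> 225
RT 90: heading 225 -> 135
FD 15: (-5,7) -> (-15.607,17.607) [heading=135, draw]
RT 270: heading 135 -> 225
PU: pen up
LT 180: heading 225 -> 45
FD 11: (-15.607,17.607) -> (-7.828,25.385) [heading=45, move]
PD: pen down
FD 18: (-7.828,25.385) -> (4.899,38.113) [heading=45, draw]
RT 90: heading 45 -> 315
Final: pos=(4.899,38.113), heading=315, 2 segment(s) drawn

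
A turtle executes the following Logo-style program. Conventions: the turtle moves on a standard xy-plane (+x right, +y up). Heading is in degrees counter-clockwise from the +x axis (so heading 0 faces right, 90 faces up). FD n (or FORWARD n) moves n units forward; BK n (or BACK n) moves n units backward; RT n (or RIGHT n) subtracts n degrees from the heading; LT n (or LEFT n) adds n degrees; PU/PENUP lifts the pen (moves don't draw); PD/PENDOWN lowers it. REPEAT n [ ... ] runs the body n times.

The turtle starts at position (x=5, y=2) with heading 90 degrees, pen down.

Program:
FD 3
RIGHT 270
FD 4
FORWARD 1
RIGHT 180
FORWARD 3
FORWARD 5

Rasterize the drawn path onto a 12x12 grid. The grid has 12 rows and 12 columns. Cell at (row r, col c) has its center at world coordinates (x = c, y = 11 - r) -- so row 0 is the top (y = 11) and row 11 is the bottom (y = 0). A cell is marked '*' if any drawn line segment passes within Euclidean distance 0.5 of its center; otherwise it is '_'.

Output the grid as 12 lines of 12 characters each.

Segment 0: (5,2) -> (5,5)
Segment 1: (5,5) -> (1,5)
Segment 2: (1,5) -> (0,5)
Segment 3: (0,5) -> (3,5)
Segment 4: (3,5) -> (8,5)

Answer: ____________
____________
____________
____________
____________
____________
*********___
_____*______
_____*______
_____*______
____________
____________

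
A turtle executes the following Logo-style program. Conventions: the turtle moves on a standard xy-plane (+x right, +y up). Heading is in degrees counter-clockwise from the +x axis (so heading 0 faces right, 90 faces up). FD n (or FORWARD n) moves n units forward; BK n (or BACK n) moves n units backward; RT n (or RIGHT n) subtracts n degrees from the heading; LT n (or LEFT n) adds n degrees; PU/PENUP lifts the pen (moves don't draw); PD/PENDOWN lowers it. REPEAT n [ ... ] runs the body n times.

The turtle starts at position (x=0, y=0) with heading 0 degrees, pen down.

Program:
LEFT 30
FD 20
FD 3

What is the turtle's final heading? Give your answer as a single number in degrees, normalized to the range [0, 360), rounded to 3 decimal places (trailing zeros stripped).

Answer: 30

Derivation:
Executing turtle program step by step:
Start: pos=(0,0), heading=0, pen down
LT 30: heading 0 -> 30
FD 20: (0,0) -> (17.321,10) [heading=30, draw]
FD 3: (17.321,10) -> (19.919,11.5) [heading=30, draw]
Final: pos=(19.919,11.5), heading=30, 2 segment(s) drawn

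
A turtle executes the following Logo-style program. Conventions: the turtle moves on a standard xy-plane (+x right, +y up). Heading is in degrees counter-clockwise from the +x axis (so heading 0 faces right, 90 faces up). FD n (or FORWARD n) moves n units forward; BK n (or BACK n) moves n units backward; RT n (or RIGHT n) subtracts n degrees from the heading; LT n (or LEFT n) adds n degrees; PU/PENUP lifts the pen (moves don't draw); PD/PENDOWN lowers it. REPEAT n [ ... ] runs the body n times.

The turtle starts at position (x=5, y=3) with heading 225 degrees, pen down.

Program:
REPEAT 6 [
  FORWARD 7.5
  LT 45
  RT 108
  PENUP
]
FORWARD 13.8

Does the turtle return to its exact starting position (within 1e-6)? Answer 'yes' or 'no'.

Executing turtle program step by step:
Start: pos=(5,3), heading=225, pen down
REPEAT 6 [
  -- iteration 1/6 --
  FD 7.5: (5,3) -> (-0.303,-2.303) [heading=225, draw]
  LT 45: heading 225 -> 270
  RT 108: heading 270 -> 162
  PU: pen up
  -- iteration 2/6 --
  FD 7.5: (-0.303,-2.303) -> (-7.436,0.014) [heading=162, move]
  LT 45: heading 162 -> 207
  RT 108: heading 207 -> 99
  PU: pen up
  -- iteration 3/6 --
  FD 7.5: (-7.436,0.014) -> (-8.609,7.422) [heading=99, move]
  LT 45: heading 99 -> 144
  RT 108: heading 144 -> 36
  PU: pen up
  -- iteration 4/6 --
  FD 7.5: (-8.609,7.422) -> (-2.542,11.83) [heading=36, move]
  LT 45: heading 36 -> 81
  RT 108: heading 81 -> 333
  PU: pen up
  -- iteration 5/6 --
  FD 7.5: (-2.542,11.83) -> (4.141,8.425) [heading=333, move]
  LT 45: heading 333 -> 18
  RT 108: heading 18 -> 270
  PU: pen up
  -- iteration 6/6 --
  FD 7.5: (4.141,8.425) -> (4.141,0.925) [heading=270, move]
  LT 45: heading 270 -> 315
  RT 108: heading 315 -> 207
  PU: pen up
]
FD 13.8: (4.141,0.925) -> (-8.155,-5.34) [heading=207, move]
Final: pos=(-8.155,-5.34), heading=207, 1 segment(s) drawn

Start position: (5, 3)
Final position: (-8.155, -5.34)
Distance = 15.576; >= 1e-6 -> NOT closed

Answer: no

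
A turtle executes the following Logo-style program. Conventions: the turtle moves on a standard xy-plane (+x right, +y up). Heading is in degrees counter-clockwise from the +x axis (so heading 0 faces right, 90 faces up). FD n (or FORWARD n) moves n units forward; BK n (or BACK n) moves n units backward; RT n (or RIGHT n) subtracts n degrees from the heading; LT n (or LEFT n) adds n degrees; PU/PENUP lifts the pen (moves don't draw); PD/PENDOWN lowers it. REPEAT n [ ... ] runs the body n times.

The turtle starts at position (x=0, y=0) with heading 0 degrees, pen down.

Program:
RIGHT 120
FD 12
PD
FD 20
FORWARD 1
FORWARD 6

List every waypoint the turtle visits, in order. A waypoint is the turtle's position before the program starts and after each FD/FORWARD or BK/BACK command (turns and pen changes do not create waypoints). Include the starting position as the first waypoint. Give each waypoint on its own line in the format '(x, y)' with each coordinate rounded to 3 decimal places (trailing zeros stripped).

Executing turtle program step by step:
Start: pos=(0,0), heading=0, pen down
RT 120: heading 0 -> 240
FD 12: (0,0) -> (-6,-10.392) [heading=240, draw]
PD: pen down
FD 20: (-6,-10.392) -> (-16,-27.713) [heading=240, draw]
FD 1: (-16,-27.713) -> (-16.5,-28.579) [heading=240, draw]
FD 6: (-16.5,-28.579) -> (-19.5,-33.775) [heading=240, draw]
Final: pos=(-19.5,-33.775), heading=240, 4 segment(s) drawn
Waypoints (5 total):
(0, 0)
(-6, -10.392)
(-16, -27.713)
(-16.5, -28.579)
(-19.5, -33.775)

Answer: (0, 0)
(-6, -10.392)
(-16, -27.713)
(-16.5, -28.579)
(-19.5, -33.775)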